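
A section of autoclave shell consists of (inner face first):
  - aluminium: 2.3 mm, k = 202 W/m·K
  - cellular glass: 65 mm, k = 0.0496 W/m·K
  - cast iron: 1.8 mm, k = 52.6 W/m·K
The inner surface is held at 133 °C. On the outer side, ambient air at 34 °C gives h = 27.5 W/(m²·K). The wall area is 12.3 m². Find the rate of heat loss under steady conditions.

Q ≈ 904 W

Thermal resistances in series:
R_aluminium = L/(kA) = 0.0023/(202×12.3) = 9.257×10^-7 K/W
R_cellular glass = L/(kA) = 0.065/(0.0496×12.3) = 0.1065 K/W
R_cast iron = L/(kA) = 0.0018/(52.6×12.3) = 2.782×10^-6 K/W
R_outer film = 1/(h_o·A) = 1/(27.5×12.3) = 0.002956 K/W
R_total = 0.1095 K/W
Q = ΔT / R_total = 99 / 0.1095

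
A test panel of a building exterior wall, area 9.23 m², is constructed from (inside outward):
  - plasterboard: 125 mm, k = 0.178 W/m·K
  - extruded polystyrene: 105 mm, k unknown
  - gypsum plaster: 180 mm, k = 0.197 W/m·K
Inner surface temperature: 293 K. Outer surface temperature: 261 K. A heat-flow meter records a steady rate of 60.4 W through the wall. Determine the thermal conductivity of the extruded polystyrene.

k ≈ 0.0321 W/(m·K)

Thermal resistances in series:
R_plasterboard = L/(kA) = 0.125/(0.178×9.23) = 0.07608 K/W
R_gypsum plaster = L/(kA) = 0.18/(0.197×9.23) = 0.09899 K/W
Sum of known resistances R_other = 0.1751 K/W
Total R = ΔT/Q = 32/60.4 = 0.5298 K/W
R_extruded polystyrene = R_total − R_other = 0.3547 K/W
k = L/(R·A) = 0.105/(0.3547×9.23)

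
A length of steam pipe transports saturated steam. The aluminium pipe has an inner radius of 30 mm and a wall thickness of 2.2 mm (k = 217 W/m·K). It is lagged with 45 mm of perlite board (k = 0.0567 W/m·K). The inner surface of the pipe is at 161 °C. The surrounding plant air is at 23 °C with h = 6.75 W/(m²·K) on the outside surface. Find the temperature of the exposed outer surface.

T ≈ 38.3 °C

Radial resistances (cylindrical: R_cond = ln(r_o/r_i)/(2πkL), R_conv = 1/(h·2πrL)):
R_aluminium pipe wall = ln(32.2/30)/(2π×217×1) = 5.19×10^-5 K/W
R_perlite board = ln(77.2/32.2)/(2π×0.0567×1) = 2.455 K/W
R_outer film = 1/(h_o·2πr_oL) = 1/(6.75×2π×0.0772×1) = 0.3054 K/W
R_total = 2.76 K/W
Q = ΔT/R_total = 138/2.76
Q = 50 W/m
T_interface = T_inner − Q·ΣR(inner→interface) = 161 − 50×2.455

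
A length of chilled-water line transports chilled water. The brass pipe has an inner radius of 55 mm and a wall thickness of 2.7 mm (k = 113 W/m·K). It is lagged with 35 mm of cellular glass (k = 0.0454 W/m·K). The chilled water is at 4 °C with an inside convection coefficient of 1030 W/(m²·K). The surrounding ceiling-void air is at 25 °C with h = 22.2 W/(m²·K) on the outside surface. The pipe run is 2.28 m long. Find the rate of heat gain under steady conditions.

Cylindrical conduction, so R = ln(r₂/r₁)/(2πkL) per layer, in series:
R_inner film = 1/(h_i·2πr₁L) = 1/(1030×2π×0.055×2.28) = 0.001232 K/W
R_brass pipe wall = ln(57.7/55)/(2π×113×2.28) = 2.96×10^-5 K/W
R_cellular glass = ln(92.7/57.7)/(2π×0.0454×2.28) = 0.729 K/W
R_outer film = 1/(h_o·2πr_oL) = 1/(22.2×2π×0.0927×2.28) = 0.03392 K/W
R_total = 0.7642 K/W
Q = ΔT/R_total = 21/0.7642

Q ≈ 27.5 W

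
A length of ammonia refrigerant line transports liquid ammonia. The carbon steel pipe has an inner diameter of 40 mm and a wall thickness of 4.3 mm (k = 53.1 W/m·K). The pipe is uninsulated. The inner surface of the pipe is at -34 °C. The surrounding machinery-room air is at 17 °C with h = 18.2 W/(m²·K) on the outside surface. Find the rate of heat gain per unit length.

q′ ≈ 141 W/m

For a radial system each layer contributes R = ln(r_out/r_in)/(2πkL); films add R = 1/(hA).
R_carbon steel pipe wall = ln(24.3/20)/(2π×53.1×1) = 5.837×10^-4 K/W
R_outer film = 1/(h_o·2πr_oL) = 1/(18.2×2π×0.0243×1) = 0.3599 K/W
R_total = 0.3605 K/W
Q = ΔT/R_total = 51/0.3605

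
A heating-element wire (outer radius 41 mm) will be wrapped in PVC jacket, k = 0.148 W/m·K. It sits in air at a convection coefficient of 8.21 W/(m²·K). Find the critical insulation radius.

r_cr ≈ 18 mm

For a cylinder r_cr = k/h = 0.148/8.21
r_cr = 18 mm; since the bare radius (41 mm) is above r_cr, any added insulation will reduce heat loss.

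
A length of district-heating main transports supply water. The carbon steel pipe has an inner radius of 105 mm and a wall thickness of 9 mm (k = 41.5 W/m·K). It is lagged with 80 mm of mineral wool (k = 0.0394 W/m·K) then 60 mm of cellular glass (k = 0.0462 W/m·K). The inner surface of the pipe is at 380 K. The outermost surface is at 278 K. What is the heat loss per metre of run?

Per-layer cylindrical resistances, series-summed:
R_carbon steel pipe wall = ln(114/105)/(2π×41.5×1) = 3.154×10^-4 K/W
R_mineral wool = ln(194/114)/(2π×0.0394×1) = 2.148 K/W
R_cellular glass = ln(254/194)/(2π×0.0462×1) = 0.9283 K/W
R_total = 3.076 K/W
Q = ΔT/R_total = 102/3.076

q′ ≈ 33.2 W/m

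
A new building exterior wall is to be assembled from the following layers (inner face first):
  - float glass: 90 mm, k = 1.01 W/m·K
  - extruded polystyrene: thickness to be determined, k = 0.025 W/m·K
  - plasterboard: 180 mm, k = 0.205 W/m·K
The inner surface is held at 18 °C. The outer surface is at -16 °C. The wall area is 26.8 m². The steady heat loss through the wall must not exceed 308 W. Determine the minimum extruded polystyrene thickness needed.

Model the wall as resistances in series:
R_float glass = L/(kA) = 0.09/(1.01×26.8) = 0.003325 K/W
R_plasterboard = L/(kA) = 0.18/(0.205×26.8) = 0.03276 K/W
Sum of the known resistances R_other = 0.03609 K/W
Required total resistance R_tot = ΔT/Q_allow = 34/308 = 0.1104 K/W
R_extruded polystyrene = R_tot − R_other = 0.0743 K/W
L = R·k·A = 0.0743×0.025×26.8

L ≈ 49.8 mm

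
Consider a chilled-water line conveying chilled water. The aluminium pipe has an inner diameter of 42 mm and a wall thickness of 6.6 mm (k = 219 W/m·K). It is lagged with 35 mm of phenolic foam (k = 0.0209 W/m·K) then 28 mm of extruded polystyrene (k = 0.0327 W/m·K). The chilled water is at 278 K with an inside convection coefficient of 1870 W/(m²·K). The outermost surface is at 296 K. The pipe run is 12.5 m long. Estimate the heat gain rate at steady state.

Q ≈ 28 W

Cylindrical conduction, so R = ln(r₂/r₁)/(2πkL) per layer, in series:
R_inner film = 1/(h_i·2πr₁L) = 1/(1870×2π×0.021×12.5) = 3.242×10^-4 K/W
R_aluminium pipe wall = ln(27.6/21)/(2π×219×12.5) = 1.589×10^-5 K/W
R_phenolic foam = ln(62.6/27.6)/(2π×0.0209×12.5) = 0.4989 K/W
R_extruded polystyrene = ln(90.6/62.6)/(2π×0.0327×12.5) = 0.1439 K/W
R_total = 0.6432 K/W
Q = ΔT/R_total = 18/0.6432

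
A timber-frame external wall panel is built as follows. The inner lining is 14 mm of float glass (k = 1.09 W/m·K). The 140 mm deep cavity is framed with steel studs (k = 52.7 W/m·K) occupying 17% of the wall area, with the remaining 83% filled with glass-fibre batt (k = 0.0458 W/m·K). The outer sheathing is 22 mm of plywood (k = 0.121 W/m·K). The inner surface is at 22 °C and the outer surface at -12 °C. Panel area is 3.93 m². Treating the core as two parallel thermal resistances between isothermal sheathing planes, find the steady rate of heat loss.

Sheathing layers in series; stud and cavity paths in parallel between them.
R_inner = 0.014/(1.09×3.93) = 0.003268 K/W
R_stud  = 0.14/(52.7×0.17×3.93) = 0.003976 K/W
R_cav   = 0.14/(0.0458×0.83×3.93) = 0.9371 K/W
1/R_core = 1/R_stud + 1/R_cav → R_core = 0.003959 K/W
R_outer = 0.022/(0.121×3.93) = 0.04626 K/W
R_total = 0.05349 K/W
Q = ΔT/R_total = 34/0.05349

Q ≈ 636 W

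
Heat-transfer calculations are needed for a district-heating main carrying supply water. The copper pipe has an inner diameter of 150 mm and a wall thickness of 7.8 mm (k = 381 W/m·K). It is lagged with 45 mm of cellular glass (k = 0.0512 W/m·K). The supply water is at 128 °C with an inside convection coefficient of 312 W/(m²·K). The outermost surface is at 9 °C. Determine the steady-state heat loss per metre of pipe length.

q′ ≈ 87.8 W/m

Radial resistances (cylindrical: R_cond = ln(r_o/r_i)/(2πkL), R_conv = 1/(h·2πrL)):
R_inner film = 1/(h_i·2πr₁L) = 1/(312×2π×0.075×1) = 0.006801 K/W
R_copper pipe wall = ln(82.8/75)/(2π×381×1) = 4.133×10^-5 K/W
R_cellular glass = ln(127.8/82.8)/(2π×0.0512×1) = 1.349 K/W
R_total = 1.356 K/W
Q = ΔT/R_total = 119/1.356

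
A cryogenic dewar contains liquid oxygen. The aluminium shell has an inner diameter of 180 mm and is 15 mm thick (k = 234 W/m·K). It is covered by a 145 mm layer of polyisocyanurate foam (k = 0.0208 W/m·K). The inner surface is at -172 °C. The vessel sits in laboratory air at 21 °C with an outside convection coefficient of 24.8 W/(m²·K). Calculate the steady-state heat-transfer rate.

Each spherical layer contributes R = (1/r_i − 1/r_o)/(4πk):
R_aluminium shell = (1/0.09 − 1/0.105)/(4π×234) = 5.398×10^-4 K/W
R_polyisocyanurate foam = (1/0.105 − 1/0.25)/(4π×0.0208) = 21.13 K/W
R_outer film = 1/(h·4πr_o²) = 1/(24.8×4π×0.25²) = 0.05134 K/W
R_total = 21.19 K/W
Q = ΔT/R_total = 193/21.19

Q ≈ 9.11 W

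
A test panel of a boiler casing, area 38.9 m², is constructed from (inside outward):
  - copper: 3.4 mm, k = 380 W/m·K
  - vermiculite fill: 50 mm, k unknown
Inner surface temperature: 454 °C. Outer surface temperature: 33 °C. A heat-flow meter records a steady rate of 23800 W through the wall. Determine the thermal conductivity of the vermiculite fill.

Using the resistance-network approach (series):
R_copper = L/(kA) = 0.0034/(380×38.9) = 2.3×10^-7 K/W
Sum of known resistances R_other = 2.3×10^-7 K/W
Total R = ΔT/Q = 421/23800 = 0.01769 K/W
R_vermiculite fill = R_total − R_other = 0.01769 K/W
k = L/(R·A) = 0.05/(0.01769×38.9)

k ≈ 0.0727 W/(m·K)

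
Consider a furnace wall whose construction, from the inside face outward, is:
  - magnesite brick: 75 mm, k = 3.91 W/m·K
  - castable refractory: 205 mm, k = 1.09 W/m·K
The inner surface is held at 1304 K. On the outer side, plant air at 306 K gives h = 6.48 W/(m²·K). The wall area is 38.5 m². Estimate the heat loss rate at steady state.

Q ≈ 106000 W

Treating each layer as a thermal resistance in series:
R_magnesite brick = L/(kA) = 0.075/(3.91×38.5) = 4.982×10^-4 K/W
R_castable refractory = L/(kA) = 0.205/(1.09×38.5) = 0.004885 K/W
R_outer film = 1/(h_o·A) = 1/(6.48×38.5) = 0.004008 K/W
R_total = 0.009392 K/W
Q = ΔT / R_total = 998 / 0.009392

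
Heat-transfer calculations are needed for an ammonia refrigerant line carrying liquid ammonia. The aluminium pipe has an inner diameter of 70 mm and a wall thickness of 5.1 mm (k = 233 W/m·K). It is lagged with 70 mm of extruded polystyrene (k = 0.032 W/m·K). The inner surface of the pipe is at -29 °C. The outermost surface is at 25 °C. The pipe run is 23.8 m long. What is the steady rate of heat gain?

Treating each annulus and film as a series resistance:
R_aluminium pipe wall = ln(40.1/35)/(2π×233×23.8) = 3.904×10^-6 K/W
R_extruded polystyrene = ln(110.1/40.1)/(2π×0.032×23.8) = 0.2111 K/W
R_total = 0.2111 K/W
Q = ΔT/R_total = 54/0.2111

Q ≈ 256 W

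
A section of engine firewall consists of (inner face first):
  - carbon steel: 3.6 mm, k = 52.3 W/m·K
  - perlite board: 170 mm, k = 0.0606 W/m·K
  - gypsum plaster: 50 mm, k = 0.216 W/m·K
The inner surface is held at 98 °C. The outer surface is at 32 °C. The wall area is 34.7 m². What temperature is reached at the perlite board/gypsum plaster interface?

T ≈ 37 °C

Thermal resistances in series:
R_carbon steel = L/(kA) = 0.0036/(52.3×34.7) = 1.984×10^-6 K/W
R_perlite board = L/(kA) = 0.17/(0.0606×34.7) = 0.08084 K/W
R_gypsum plaster = L/(kA) = 0.05/(0.216×34.7) = 0.006671 K/W
R_total = 0.08752 K/W;  Q = ΔT/R_total = 66/0.08752 = 754.1 W
T_interface = T_inner − Q·ΣR(inner→interface) = 98 − 754×0.08085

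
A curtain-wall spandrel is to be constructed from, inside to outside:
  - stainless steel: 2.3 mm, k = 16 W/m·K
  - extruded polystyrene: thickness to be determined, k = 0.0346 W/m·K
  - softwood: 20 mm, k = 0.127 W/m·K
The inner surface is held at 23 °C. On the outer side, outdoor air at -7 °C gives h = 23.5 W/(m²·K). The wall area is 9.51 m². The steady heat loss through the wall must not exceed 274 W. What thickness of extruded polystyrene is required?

Using the resistance-network approach (series):
R_stainless steel = L/(kA) = 0.0023/(16×9.51) = 1.512×10^-5 K/W
R_softwood = L/(kA) = 0.02/(0.127×9.51) = 0.01656 K/W
R_outer film = 1/(h_o·A) = 1/(23.5×9.51) = 0.004475 K/W
Sum of the known resistances R_other = 0.02105 K/W
Required total resistance R_tot = ΔT/Q_allow = 30/274 = 0.1095 K/W
R_extruded polystyrene = R_tot − R_other = 0.08844 K/W
L = R·k·A = 0.08844×0.0346×9.51

L ≈ 29.1 mm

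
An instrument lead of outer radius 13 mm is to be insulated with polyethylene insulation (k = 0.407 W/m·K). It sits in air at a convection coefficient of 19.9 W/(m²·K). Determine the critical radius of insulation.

r_cr ≈ 20.5 mm

For a cylinder r_cr = k/h = 0.407/19.9
r_cr = 20.5 mm; since the bare radius (13 mm) is below r_cr, adding a thin layer of insulation will *increase* heat loss.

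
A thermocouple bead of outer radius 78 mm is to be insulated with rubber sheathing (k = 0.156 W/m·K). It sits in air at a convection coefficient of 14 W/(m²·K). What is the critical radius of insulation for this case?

r_cr ≈ 22.3 mm

For a sphere r_cr = 2k/h = 2×0.156/14
r_cr = 22.3 mm; since the bare radius (78 mm) is above r_cr, any added insulation will reduce heat loss.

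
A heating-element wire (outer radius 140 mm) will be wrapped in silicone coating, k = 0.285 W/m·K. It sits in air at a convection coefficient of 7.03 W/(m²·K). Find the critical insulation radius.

r_cr ≈ 40.5 mm

For a cylinder r_cr = k/h = 0.285/7.03
r_cr = 40.5 mm; since the bare radius (140 mm) is above r_cr, any added insulation will reduce heat loss.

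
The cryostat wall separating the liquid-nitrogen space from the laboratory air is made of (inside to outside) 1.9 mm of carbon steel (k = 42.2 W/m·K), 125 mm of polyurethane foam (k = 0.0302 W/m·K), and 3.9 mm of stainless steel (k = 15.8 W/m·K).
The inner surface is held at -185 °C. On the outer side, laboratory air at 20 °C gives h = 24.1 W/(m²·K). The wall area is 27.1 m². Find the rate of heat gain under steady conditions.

Using the resistance-network approach (series):
R_carbon steel = L/(kA) = 0.0019/(42.2×27.1) = 1.661×10^-6 K/W
R_polyurethane foam = L/(kA) = 0.125/(0.0302×27.1) = 0.1527 K/W
R_stainless steel = L/(kA) = 0.0039/(15.8×27.1) = 9.108×10^-6 K/W
R_outer film = 1/(h_o·A) = 1/(24.1×27.1) = 0.001531 K/W
R_total = 0.1543 K/W
Q = ΔT / R_total = 205 / 0.1543

Q ≈ 1330 W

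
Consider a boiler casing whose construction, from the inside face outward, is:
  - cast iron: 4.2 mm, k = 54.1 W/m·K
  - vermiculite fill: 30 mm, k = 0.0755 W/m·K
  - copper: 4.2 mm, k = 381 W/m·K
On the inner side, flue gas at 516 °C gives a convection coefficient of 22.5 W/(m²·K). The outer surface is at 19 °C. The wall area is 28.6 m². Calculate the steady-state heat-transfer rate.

Q ≈ 32200 W

Using the resistance-network approach (series):
R_inner film = 1/(h_i·A) = 1/(22.5×28.6) = 0.001554 K/W
R_cast iron = L/(kA) = 0.0042/(54.1×28.6) = 2.714×10^-6 K/W
R_vermiculite fill = L/(kA) = 0.03/(0.0755×28.6) = 0.01389 K/W
R_copper = L/(kA) = 0.0042/(381×28.6) = 3.854×10^-7 K/W
R_total = 0.01545 K/W
Q = ΔT / R_total = 497 / 0.01545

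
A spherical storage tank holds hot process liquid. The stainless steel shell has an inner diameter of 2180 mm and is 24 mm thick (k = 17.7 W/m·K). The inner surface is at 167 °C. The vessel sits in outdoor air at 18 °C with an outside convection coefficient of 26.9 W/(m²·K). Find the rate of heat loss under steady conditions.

Spherical conduction: R = (1/r_in − 1/r_out)/(4πk) per layer; series-sum.
R_stainless steel shell = (1/1.09 − 1/1.114)/(4π×17.7) = 8.886×10^-5 K/W
R_outer film = 1/(h·4πr_o²) = 1/(26.9×4π×1.114²) = 0.002384 K/W
R_total = 0.002473 K/W
Q = ΔT/R_total = 149/0.002473

Q ≈ 60300 W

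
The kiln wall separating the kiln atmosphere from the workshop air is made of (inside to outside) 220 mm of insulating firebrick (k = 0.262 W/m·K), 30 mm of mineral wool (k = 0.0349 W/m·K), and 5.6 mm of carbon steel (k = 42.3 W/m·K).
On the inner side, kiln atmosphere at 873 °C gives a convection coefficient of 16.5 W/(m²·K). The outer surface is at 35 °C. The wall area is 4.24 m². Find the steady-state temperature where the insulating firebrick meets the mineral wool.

Model the wall as resistances in series:
R_inner film = 1/(h_i·A) = 1/(16.5×4.24) = 0.01429 K/W
R_insulating firebrick = L/(kA) = 0.22/(0.262×4.24) = 0.198 K/W
R_mineral wool = L/(kA) = 0.03/(0.0349×4.24) = 0.2027 K/W
R_carbon steel = L/(kA) = 0.0056/(42.3×4.24) = 3.122×10^-5 K/W
R_total = 0.4151 K/W;  Q = ΔT/R_total = 838/0.4151 = 2019 W
T_interface = T_inner − Q·ΣR(inner→interface) = 873 − 2020×0.2123

T ≈ 444 °C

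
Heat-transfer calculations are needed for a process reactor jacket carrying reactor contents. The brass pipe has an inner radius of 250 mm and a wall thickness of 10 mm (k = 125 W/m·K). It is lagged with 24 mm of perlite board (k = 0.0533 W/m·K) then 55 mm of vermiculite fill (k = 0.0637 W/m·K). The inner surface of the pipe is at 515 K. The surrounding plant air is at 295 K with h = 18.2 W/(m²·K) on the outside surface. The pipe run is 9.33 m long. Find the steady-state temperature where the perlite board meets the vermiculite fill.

Cylindrical conduction, so R = ln(r₂/r₁)/(2πkL) per layer, in series:
R_brass pipe wall = ln(260/250)/(2π×125×9.33) = 5.352×10^-6 K/W
R_perlite board = ln(284/260)/(2π×0.0533×9.33) = 0.02826 K/W
R_vermiculite fill = ln(339/284)/(2π×0.0637×9.33) = 0.04741 K/W
R_outer film = 1/(h_o·2πr_oL) = 1/(18.2×2π×0.339×9.33) = 0.002765 K/W
R_total = 0.07843 K/W
Q = ΔT/R_total = 220/0.07843
Q = 2800 W
T_interface = T_inner − Q·ΣR(inner→interface) = 515 − 2800×0.02826

T ≈ 436 K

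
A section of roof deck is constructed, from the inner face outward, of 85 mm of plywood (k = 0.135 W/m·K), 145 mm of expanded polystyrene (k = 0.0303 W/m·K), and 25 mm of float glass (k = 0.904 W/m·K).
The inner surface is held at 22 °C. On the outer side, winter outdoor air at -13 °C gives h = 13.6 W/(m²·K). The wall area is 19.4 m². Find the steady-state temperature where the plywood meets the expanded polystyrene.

T ≈ 18 °C

Model the wall as resistances in series:
R_plywood = L/(kA) = 0.085/(0.135×19.4) = 0.03246 K/W
R_expanded polystyrene = L/(kA) = 0.145/(0.0303×19.4) = 0.2467 K/W
R_float glass = L/(kA) = 0.025/(0.904×19.4) = 0.001426 K/W
R_outer film = 1/(h_o·A) = 1/(13.6×19.4) = 0.00379 K/W
R_total = 0.2843 K/W;  Q = ΔT/R_total = 35/0.2843 = 123.1 W
T_interface = T_inner − Q·ΣR(inner→interface) = 22 − 123×0.03246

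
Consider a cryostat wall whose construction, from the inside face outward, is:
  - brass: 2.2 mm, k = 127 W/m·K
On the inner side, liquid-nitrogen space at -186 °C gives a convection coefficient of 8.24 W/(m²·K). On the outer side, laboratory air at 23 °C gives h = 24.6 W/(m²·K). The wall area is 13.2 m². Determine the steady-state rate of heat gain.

Thermal resistances in series:
R_inner film = 1/(h_i·A) = 1/(8.24×13.2) = 0.009194 K/W
R_brass = L/(kA) = 0.0022/(127×13.2) = 1.312×10^-6 K/W
R_outer film = 1/(h_o·A) = 1/(24.6×13.2) = 0.00308 K/W
R_total = 0.01227 K/W
Q = ΔT / R_total = 209 / 0.01227

Q ≈ 17000 W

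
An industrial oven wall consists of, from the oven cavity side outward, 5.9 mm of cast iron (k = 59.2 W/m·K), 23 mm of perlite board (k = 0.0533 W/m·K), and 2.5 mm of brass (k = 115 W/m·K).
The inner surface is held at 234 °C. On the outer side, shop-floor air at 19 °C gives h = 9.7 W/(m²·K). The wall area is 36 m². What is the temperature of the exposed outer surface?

Treating each layer as a thermal resistance in series:
R_cast iron = L/(kA) = 0.0059/(59.2×36) = 2.768×10^-6 K/W
R_perlite board = L/(kA) = 0.023/(0.0533×36) = 0.01199 K/W
R_brass = L/(kA) = 0.0025/(115×36) = 6.039×10^-7 K/W
R_outer film = 1/(h_o·A) = 1/(9.7×36) = 0.002864 K/W
R_total = 0.01485 K/W;  Q = ΔT/R_total = 215/0.01485 = 14470 W
T_interface = T_inner − Q·ΣR(inner→interface) = 234 − 14500×0.01199

T ≈ 60.5 °C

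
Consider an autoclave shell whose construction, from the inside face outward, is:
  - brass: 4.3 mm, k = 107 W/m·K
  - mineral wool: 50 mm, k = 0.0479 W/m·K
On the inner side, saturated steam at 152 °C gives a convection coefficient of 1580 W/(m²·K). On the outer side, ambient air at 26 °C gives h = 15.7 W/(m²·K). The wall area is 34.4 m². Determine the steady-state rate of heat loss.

Q ≈ 3910 W

Model the wall as resistances in series:
R_inner film = 1/(h_i·A) = 1/(1580×34.4) = 1.84×10^-5 K/W
R_brass = L/(kA) = 0.0043/(107×34.4) = 1.168×10^-6 K/W
R_mineral wool = L/(kA) = 0.05/(0.0479×34.4) = 0.03034 K/W
R_outer film = 1/(h_o·A) = 1/(15.7×34.4) = 0.001852 K/W
R_total = 0.03222 K/W
Q = ΔT / R_total = 126 / 0.03222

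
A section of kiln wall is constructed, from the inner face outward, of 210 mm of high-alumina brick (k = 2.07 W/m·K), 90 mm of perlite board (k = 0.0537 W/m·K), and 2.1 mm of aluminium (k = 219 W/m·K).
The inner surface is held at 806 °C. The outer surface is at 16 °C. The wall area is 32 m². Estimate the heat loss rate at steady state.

Thermal resistances in series:
R_high-alumina brick = L/(kA) = 0.21/(2.07×32) = 0.00317 K/W
R_perlite board = L/(kA) = 0.09/(0.0537×32) = 0.05237 K/W
R_aluminium = L/(kA) = 0.0021/(219×32) = 2.997×10^-7 K/W
R_total = 0.05554 K/W
Q = ΔT / R_total = 790 / 0.05554

Q ≈ 14200 W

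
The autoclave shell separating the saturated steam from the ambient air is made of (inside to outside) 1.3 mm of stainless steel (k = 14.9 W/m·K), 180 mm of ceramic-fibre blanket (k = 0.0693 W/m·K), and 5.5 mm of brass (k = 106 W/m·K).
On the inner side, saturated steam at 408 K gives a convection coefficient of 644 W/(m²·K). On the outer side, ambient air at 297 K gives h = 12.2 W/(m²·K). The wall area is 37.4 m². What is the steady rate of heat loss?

Using the resistance-network approach (series):
R_inner film = 1/(h_i·A) = 1/(644×37.4) = 4.152×10^-5 K/W
R_stainless steel = L/(kA) = 0.0013/(14.9×37.4) = 2.333×10^-6 K/W
R_ceramic-fibre blanket = L/(kA) = 0.18/(0.0693×37.4) = 0.06945 K/W
R_brass = L/(kA) = 0.0055/(106×37.4) = 1.387×10^-6 K/W
R_outer film = 1/(h_o·A) = 1/(12.2×37.4) = 0.002192 K/W
R_total = 0.07169 K/W
Q = ΔT / R_total = 111 / 0.07169

Q ≈ 1550 W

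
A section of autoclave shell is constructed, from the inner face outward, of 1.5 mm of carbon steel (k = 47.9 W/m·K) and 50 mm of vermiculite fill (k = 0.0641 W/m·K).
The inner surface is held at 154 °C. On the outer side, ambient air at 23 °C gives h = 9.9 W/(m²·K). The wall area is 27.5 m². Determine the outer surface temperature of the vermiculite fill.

Thermal resistances in series:
R_carbon steel = L/(kA) = 0.0015/(47.9×27.5) = 1.139×10^-6 K/W
R_vermiculite fill = L/(kA) = 0.05/(0.0641×27.5) = 0.02836 K/W
R_outer film = 1/(h_o·A) = 1/(9.9×27.5) = 0.003673 K/W
R_total = 0.03204 K/W;  Q = ΔT/R_total = 131/0.03204 = 4089 W
T_interface = T_inner − Q·ΣR(inner→interface) = 154 − 4090×0.02837

T ≈ 38 °C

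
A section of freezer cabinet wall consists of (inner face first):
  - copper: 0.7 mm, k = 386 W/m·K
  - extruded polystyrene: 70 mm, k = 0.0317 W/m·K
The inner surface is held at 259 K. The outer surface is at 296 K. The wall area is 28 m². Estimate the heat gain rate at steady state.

Q ≈ 469 W

Thermal resistances in series:
R_copper = L/(kA) = 0.0007/(386×28) = 6.477×10^-8 K/W
R_extruded polystyrene = L/(kA) = 0.07/(0.0317×28) = 0.07886 K/W
R_total = 0.07886 K/W
Q = ΔT / R_total = 37 / 0.07886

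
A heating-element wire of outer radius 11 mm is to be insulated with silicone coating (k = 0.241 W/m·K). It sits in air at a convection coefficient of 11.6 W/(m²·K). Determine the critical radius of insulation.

For a cylinder r_cr = k/h = 0.241/11.6
r_cr = 20.8 mm; since the bare radius (11 mm) is below r_cr, adding a thin layer of insulation will *increase* heat loss.

r_cr ≈ 20.8 mm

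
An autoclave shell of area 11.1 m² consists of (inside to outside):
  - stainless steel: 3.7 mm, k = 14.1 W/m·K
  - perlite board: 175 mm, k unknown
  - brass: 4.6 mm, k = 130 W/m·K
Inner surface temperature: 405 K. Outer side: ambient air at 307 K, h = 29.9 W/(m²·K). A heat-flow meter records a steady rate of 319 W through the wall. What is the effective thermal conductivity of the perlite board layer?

k ≈ 0.0518 W/(m·K)

Model the wall as resistances in series:
R_stainless steel = L/(kA) = 0.0037/(14.1×11.1) = 2.364×10^-5 K/W
R_brass = L/(kA) = 0.0046/(130×11.1) = 3.188×10^-6 K/W
R_outer film = 1/(h_o·A) = 1/(29.9×11.1) = 0.003013 K/W
Sum of known resistances R_other = 0.00304 K/W
Total R = ΔT/Q = 98/319 = 0.3072 K/W
R_perlite board = R_total − R_other = 0.3042 K/W
k = L/(R·A) = 0.175/(0.3042×11.1)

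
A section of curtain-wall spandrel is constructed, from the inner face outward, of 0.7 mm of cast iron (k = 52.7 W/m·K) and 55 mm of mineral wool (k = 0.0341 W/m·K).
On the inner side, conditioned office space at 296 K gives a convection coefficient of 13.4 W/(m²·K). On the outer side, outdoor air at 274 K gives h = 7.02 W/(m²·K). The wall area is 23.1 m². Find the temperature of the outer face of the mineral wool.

Using the resistance-network approach (series):
R_inner film = 1/(h_i·A) = 1/(13.4×23.1) = 0.003231 K/W
R_cast iron = L/(kA) = 0.0007/(52.7×23.1) = 5.75×10^-7 K/W
R_mineral wool = L/(kA) = 0.055/(0.0341×23.1) = 0.06982 K/W
R_outer film = 1/(h_o·A) = 1/(7.02×23.1) = 0.006167 K/W
R_total = 0.07922 K/W;  Q = ΔT/R_total = 22/0.07922 = 277.7 W
T_interface = T_inner − Q·ΣR(inner→interface) = 296 − 278×0.07305

T ≈ 276 K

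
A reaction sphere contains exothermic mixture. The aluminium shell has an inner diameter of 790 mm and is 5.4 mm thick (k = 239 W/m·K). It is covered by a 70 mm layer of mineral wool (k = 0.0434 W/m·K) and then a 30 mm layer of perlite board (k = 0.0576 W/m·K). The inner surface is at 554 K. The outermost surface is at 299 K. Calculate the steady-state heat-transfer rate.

For a spherical shell R = (1/r₁ − 1/r₂)/(4πk); film R = 1/(h·4πr²). In series:
R_aluminium shell = (1/0.395 − 1/0.4004)/(4π×239) = 1.137×10^-5 K/W
R_mineral wool = (1/0.4004 − 1/0.4704)/(4π×0.0434) = 0.6815 K/W
R_perlite board = (1/0.4704 − 1/0.5004)/(4π×0.0576) = 0.1761 K/W
R_total = 0.8575 K/W
Q = ΔT/R_total = 255/0.8575

Q ≈ 297 W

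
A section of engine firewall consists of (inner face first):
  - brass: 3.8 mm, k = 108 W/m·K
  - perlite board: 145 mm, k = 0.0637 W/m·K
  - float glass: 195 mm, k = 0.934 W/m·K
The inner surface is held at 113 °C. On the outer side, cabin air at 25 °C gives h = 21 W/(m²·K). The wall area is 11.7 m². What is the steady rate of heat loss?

Model the wall as resistances in series:
R_brass = L/(kA) = 0.0038/(108×11.7) = 3.007×10^-6 K/W
R_perlite board = L/(kA) = 0.145/(0.0637×11.7) = 0.1946 K/W
R_float glass = L/(kA) = 0.195/(0.934×11.7) = 0.01784 K/W
R_outer film = 1/(h_o·A) = 1/(21×11.7) = 0.00407 K/W
R_total = 0.2165 K/W
Q = ΔT / R_total = 88 / 0.2165

Q ≈ 407 W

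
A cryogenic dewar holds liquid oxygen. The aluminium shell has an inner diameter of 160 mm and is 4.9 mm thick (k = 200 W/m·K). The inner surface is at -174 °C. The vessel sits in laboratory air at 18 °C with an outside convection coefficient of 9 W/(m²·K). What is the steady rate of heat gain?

Q ≈ 156 W

Spherical conduction: R = (1/r_in − 1/r_out)/(4πk) per layer; series-sum.
R_aluminium shell = (1/0.08 − 1/0.0849)/(4π×200) = 2.871×10^-4 K/W
R_outer film = 1/(h·4πr_o²) = 1/(9×4π×0.0849²) = 1.227 K/W
R_total = 1.227 K/W
Q = ΔT/R_total = 192/1.227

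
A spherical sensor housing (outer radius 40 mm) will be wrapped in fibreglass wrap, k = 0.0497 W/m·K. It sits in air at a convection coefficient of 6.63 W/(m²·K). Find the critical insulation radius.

For a sphere r_cr = 2k/h = 2×0.0497/6.63
r_cr = 15 mm; since the bare radius (40 mm) is above r_cr, any added insulation will reduce heat loss.

r_cr ≈ 15 mm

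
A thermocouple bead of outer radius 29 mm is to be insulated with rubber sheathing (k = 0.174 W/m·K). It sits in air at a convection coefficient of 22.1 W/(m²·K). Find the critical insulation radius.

For a sphere r_cr = 2k/h = 2×0.174/22.1
r_cr = 15.7 mm; since the bare radius (29 mm) is above r_cr, any added insulation will reduce heat loss.

r_cr ≈ 15.7 mm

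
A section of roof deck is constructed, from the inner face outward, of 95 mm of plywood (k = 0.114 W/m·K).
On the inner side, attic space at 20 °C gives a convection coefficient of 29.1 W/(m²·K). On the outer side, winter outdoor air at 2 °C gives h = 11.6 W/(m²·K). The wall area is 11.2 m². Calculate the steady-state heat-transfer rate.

Q ≈ 211 W

Using the resistance-network approach (series):
R_inner film = 1/(h_i·A) = 1/(29.1×11.2) = 0.003068 K/W
R_plywood = L/(kA) = 0.095/(0.114×11.2) = 0.0744 K/W
R_outer film = 1/(h_o·A) = 1/(11.6×11.2) = 0.007697 K/W
R_total = 0.08517 K/W
Q = ΔT / R_total = 18 / 0.08517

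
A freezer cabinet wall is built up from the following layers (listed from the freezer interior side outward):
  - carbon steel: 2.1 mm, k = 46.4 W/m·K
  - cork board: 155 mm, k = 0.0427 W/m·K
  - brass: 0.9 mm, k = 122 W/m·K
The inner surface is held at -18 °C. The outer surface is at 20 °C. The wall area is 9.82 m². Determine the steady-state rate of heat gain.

Model the wall as resistances in series:
R_carbon steel = L/(kA) = 0.0021/(46.4×9.82) = 4.609×10^-6 K/W
R_cork board = L/(kA) = 0.155/(0.0427×9.82) = 0.3697 K/W
R_brass = L/(kA) = 0.0009/(122×9.82) = 7.512×10^-7 K/W
R_total = 0.3697 K/W
Q = ΔT / R_total = 38 / 0.3697

Q ≈ 103 W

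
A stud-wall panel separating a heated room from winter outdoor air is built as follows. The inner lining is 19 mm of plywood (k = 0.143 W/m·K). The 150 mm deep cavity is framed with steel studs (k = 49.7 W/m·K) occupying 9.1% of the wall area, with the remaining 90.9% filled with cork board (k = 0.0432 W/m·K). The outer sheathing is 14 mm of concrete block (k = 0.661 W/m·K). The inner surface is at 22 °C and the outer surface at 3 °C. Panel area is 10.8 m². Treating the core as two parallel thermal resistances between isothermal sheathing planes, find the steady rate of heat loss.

Q ≈ 1100 W

Sheathing layers in series; stud and cavity paths in parallel between them.
R_inner = 0.019/(0.143×10.8) = 0.0123 K/W
R_stud  = 0.15/(49.7×0.091×10.8) = 0.003071 K/W
R_cav   = 0.15/(0.0432×0.909×10.8) = 0.3537 K/W
1/R_core = 1/R_stud + 1/R_cav → R_core = 0.003044 K/W
R_outer = 0.014/(0.661×10.8) = 0.001961 K/W
R_total = 0.01731 K/W
Q = ΔT/R_total = 19/0.01731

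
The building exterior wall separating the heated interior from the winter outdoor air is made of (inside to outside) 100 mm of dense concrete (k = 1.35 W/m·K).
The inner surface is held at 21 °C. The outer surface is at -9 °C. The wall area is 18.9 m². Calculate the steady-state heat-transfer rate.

Q ≈ 7650 W

Model the wall as resistances in series:
R_dense concrete = L/(kA) = 0.1/(1.35×18.9) = 0.003919 K/W
R_total = 0.003919 K/W
Q = ΔT / R_total = 30 / 0.003919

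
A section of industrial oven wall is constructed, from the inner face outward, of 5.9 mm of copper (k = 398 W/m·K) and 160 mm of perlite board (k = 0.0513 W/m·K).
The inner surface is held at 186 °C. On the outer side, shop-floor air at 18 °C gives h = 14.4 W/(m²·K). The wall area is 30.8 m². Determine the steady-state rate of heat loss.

Q ≈ 1620 W

Model the wall as resistances in series:
R_copper = L/(kA) = 0.0059/(398×30.8) = 4.813×10^-7 K/W
R_perlite board = L/(kA) = 0.16/(0.0513×30.8) = 0.1013 K/W
R_outer film = 1/(h_o·A) = 1/(14.4×30.8) = 0.002255 K/W
R_total = 0.1035 K/W
Q = ΔT / R_total = 168 / 0.1035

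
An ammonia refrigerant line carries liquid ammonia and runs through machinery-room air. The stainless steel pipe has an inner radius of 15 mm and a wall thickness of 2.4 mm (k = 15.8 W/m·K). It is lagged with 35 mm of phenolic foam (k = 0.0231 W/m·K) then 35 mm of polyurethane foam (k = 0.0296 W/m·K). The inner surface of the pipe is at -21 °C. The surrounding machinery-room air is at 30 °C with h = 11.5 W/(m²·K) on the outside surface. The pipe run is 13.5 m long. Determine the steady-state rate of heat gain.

Radial resistances (cylindrical: R_cond = ln(r_o/r_i)/(2πkL), R_conv = 1/(h·2πrL)):
R_stainless steel pipe wall = ln(17.4/15)/(2π×15.8×13.5) = 1.107×10^-4 K/W
R_phenolic foam = ln(52.4/17.4)/(2π×0.0231×13.5) = 0.5626 K/W
R_polyurethane foam = ln(87.4/52.4)/(2π×0.0296×13.5) = 0.2038 K/W
R_outer film = 1/(h_o·2πr_oL) = 1/(11.5×2π×0.0874×13.5) = 0.01173 K/W
R_total = 0.7782 K/W
Q = ΔT/R_total = 51/0.7782

Q ≈ 65.5 W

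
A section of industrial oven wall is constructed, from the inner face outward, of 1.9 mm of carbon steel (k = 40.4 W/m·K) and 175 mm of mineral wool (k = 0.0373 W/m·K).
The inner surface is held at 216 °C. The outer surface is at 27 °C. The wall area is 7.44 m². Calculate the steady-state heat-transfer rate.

Model the wall as resistances in series:
R_carbon steel = L/(kA) = 0.0019/(40.4×7.44) = 6.321×10^-6 K/W
R_mineral wool = L/(kA) = 0.175/(0.0373×7.44) = 0.6306 K/W
R_total = 0.6306 K/W
Q = ΔT / R_total = 189 / 0.6306

Q ≈ 300 W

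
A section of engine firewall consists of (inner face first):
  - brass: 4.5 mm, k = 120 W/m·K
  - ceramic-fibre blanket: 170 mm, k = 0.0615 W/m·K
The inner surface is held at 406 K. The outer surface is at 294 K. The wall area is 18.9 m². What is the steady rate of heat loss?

Q ≈ 766 W

Model the wall as resistances in series:
R_brass = L/(kA) = 0.0045/(120×18.9) = 1.984×10^-6 K/W
R_ceramic-fibre blanket = L/(kA) = 0.17/(0.0615×18.9) = 0.1463 K/W
R_total = 0.1463 K/W
Q = ΔT / R_total = 112 / 0.1463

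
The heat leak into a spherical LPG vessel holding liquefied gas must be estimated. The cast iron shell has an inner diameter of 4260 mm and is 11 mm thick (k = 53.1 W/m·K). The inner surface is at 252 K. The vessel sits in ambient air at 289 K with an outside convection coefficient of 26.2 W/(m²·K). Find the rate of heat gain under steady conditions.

Q ≈ 55500 W

Radial (spherical) resistances in series:
R_cast iron shell = (1/2.13 − 1/2.141)/(4π×53.1) = 3.615×10^-6 K/W
R_outer film = 1/(h·4πr_o²) = 1/(26.2×4π×2.141²) = 6.626×10^-4 K/W
R_total = 6.662×10^-4 K/W
Q = ΔT/R_total = 37/6.662×10^-4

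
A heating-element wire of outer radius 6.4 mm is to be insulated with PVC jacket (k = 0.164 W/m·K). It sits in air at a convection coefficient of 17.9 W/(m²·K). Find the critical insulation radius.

r_cr ≈ 9.16 mm

For a cylinder r_cr = k/h = 0.164/17.9
r_cr = 9.16 mm; since the bare radius (6.4 mm) is below r_cr, adding a thin layer of insulation will *increase* heat loss.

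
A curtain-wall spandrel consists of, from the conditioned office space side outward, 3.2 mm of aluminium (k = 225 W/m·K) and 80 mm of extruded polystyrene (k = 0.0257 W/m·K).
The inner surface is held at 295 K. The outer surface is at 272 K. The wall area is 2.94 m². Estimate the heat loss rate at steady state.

Q ≈ 21.7 W

Using the resistance-network approach (series):
R_aluminium = L/(kA) = 0.0032/(225×2.94) = 4.837×10^-6 K/W
R_extruded polystyrene = L/(kA) = 0.08/(0.0257×2.94) = 1.059 K/W
R_total = 1.059 K/W
Q = ΔT / R_total = 23 / 1.059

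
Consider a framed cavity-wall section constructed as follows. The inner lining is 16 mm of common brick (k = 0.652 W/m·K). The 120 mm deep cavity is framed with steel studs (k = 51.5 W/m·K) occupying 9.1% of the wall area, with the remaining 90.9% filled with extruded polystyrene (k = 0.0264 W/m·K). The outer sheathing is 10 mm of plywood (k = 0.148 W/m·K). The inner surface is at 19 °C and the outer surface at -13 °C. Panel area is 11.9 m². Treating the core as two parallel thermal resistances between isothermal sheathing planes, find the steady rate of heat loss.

Sheathing layers in series; stud and cavity paths in parallel between them.
R_inner = 0.016/(0.652×11.9) = 0.002062 K/W
R_stud  = 0.12/(51.5×0.091×11.9) = 0.002152 K/W
R_cav   = 0.12/(0.0264×0.909×11.9) = 0.4202 K/W
1/R_core = 1/R_stud + 1/R_cav → R_core = 0.002141 K/W
R_outer = 0.01/(0.148×11.9) = 0.005678 K/W
R_total = 0.009881 K/W
Q = ΔT/R_total = 32/0.009881

Q ≈ 3240 W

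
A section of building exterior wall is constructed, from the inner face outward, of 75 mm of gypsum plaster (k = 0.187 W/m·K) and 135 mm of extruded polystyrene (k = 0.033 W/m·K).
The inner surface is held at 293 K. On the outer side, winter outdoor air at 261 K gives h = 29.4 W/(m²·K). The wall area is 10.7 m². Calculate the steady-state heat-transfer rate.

Thermal resistances in series:
R_gypsum plaster = L/(kA) = 0.075/(0.187×10.7) = 0.03748 K/W
R_extruded polystyrene = L/(kA) = 0.135/(0.033×10.7) = 0.3823 K/W
R_outer film = 1/(h_o·A) = 1/(29.4×10.7) = 0.003179 K/W
R_total = 0.423 K/W
Q = ΔT / R_total = 32 / 0.423

Q ≈ 75.7 W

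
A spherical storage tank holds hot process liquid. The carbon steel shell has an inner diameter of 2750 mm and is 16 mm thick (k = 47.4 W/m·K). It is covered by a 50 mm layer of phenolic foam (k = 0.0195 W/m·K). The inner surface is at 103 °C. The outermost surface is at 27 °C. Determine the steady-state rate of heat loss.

Radial (spherical) resistances in series:
R_carbon steel shell = (1/1.375 − 1/1.391)/(4π×47.4) = 1.404×10^-5 K/W
R_phenolic foam = (1/1.391 − 1/1.441)/(4π×0.0195) = 0.1018 K/W
R_total = 0.1018 K/W
Q = ΔT/R_total = 76/0.1018

Q ≈ 746 W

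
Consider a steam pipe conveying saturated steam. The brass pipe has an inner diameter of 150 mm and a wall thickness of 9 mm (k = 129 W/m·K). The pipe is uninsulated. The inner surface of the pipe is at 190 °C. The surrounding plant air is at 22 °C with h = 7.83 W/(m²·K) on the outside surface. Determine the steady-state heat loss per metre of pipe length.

q′ ≈ 694 W/m

Radial resistances (cylindrical: R_cond = ln(r_o/r_i)/(2πkL), R_conv = 1/(h·2πrL)):
R_brass pipe wall = ln(84/75)/(2π×129×1) = 1.398×10^-4 K/W
R_outer film = 1/(h_o·2πr_oL) = 1/(7.83×2π×0.084×1) = 0.242 K/W
R_total = 0.2421 K/W
Q = ΔT/R_total = 168/0.2421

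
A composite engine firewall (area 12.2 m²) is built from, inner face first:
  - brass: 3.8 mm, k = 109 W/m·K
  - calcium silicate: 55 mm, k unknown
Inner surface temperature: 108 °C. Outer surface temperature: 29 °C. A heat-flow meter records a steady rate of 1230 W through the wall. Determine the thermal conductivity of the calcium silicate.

Model the wall as resistances in series:
R_brass = L/(kA) = 0.0038/(109×12.2) = 2.858×10^-6 K/W
Sum of known resistances R_other = 2.858×10^-6 K/W
Total R = ΔT/Q = 79/1230 = 0.06423 K/W
R_calcium silicate = R_total − R_other = 0.06422 K/W
k = L/(R·A) = 0.055/(0.06422×12.2)

k ≈ 0.0702 W/(m·K)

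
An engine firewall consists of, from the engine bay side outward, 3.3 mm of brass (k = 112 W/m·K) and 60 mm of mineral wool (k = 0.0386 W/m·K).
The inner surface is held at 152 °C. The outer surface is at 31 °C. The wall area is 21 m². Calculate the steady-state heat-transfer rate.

Q ≈ 1630 W

Model the wall as resistances in series:
R_brass = L/(kA) = 0.0033/(112×21) = 1.403×10^-6 K/W
R_mineral wool = L/(kA) = 0.06/(0.0386×21) = 0.07402 K/W
R_total = 0.07402 K/W
Q = ΔT / R_total = 121 / 0.07402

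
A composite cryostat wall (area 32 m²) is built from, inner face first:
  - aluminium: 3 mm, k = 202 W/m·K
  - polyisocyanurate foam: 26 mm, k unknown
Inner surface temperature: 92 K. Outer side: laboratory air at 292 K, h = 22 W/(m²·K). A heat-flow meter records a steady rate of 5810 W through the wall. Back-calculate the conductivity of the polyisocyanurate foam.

Model the wall as resistances in series:
R_aluminium = L/(kA) = 0.003/(202×32) = 4.641×10^-7 K/W
R_outer film = 1/(h_o·A) = 1/(22×32) = 0.00142 K/W
Sum of known resistances R_other = 0.001421 K/W
Total R = ΔT/Q = 200/5810 = 0.03442 K/W
R_polyisocyanurate foam = R_total − R_other = 0.033 K/W
k = L/(R·A) = 0.026/(0.033×32)

k ≈ 0.0246 W/(m·K)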